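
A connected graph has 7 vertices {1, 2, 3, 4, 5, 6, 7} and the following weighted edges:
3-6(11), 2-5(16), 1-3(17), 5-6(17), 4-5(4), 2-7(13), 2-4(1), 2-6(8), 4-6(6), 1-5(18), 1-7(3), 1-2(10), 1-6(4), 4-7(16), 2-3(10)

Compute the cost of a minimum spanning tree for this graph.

28

Kruskal's algorithm — process edges by increasing weight (ties by edge label):
2-4 (1): add — endpoints in different components.
1-7 (3): add — endpoints in different components.
1-6 (4): add — endpoints in different components.
4-5 (4): add — endpoints in different components.
4-6 (6): add — endpoints in different components.
2-6 (8): skip — 2 and 6 already connected.
1-2 (10): skip — 1 and 2 already connected.
2-3 (10): add — endpoints in different components.
MST edges: 2-4, 1-7, 1-6, 4-5, 4-6, 2-3; total weight 1+3+4+4+6+10 = 28.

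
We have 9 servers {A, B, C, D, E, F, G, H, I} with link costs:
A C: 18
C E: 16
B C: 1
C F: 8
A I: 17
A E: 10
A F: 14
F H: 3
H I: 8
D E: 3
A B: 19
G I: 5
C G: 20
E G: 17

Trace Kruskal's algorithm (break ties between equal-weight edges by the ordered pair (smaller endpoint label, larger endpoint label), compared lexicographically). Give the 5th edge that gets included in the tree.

C-F

Kruskal: consider edges lightest-first.
B C (1): add — endpoints in different components.
D E (3): add — endpoints in different components.
F H (3): add — endpoints in different components.
G I (5): add — endpoints in different components.
C F (8): add — endpoints in different components.
H I (8): add — endpoints in different components.
A E (10): add — endpoints in different components.
A F (14): add — endpoints in different components.
The 5th edge added is C F.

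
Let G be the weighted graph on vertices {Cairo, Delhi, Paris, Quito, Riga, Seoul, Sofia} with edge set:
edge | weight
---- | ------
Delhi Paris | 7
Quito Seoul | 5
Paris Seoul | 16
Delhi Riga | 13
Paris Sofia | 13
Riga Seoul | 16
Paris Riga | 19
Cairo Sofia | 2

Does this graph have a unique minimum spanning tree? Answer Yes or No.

No

Sort edges by weight, then run Kruskal:
Cairo Sofia (2): add — endpoints in different components.
Quito Seoul (5): add — endpoints in different components.
Delhi Paris (7): add — endpoints in different components.
Delhi Riga (13): add — endpoints in different components.
Paris Sofia (13): add — endpoints in different components.
Paris Seoul (16): add — endpoints in different components.
Non-tree edge Riga Seoul has weight 16, equal to the heaviest edge on its tree cycle — swapping gives another MST of the same weight. Not unique.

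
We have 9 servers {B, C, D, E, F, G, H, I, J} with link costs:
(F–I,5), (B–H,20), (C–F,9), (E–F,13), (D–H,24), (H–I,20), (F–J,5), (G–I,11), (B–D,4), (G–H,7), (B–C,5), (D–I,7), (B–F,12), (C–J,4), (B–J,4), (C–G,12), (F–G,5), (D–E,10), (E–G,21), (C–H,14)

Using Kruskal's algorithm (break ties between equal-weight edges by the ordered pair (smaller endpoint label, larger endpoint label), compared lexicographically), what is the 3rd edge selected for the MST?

C-J

Sort edges by weight, then run Kruskal:
B–D (4): add — endpoints in different components.
B–J (4): add — endpoints in different components.
C–J (4): add — endpoints in different components.
B–C (5): skip — B and C already connected.
F–G (5): add — endpoints in different components.
F–I (5): add — endpoints in different components.
F–J (5): add — endpoints in different components.
D–I (7): skip — D and I already connected.
G–H (7): add — endpoints in different components.
C–F (9): skip — C and F already connected.
D–E (10): add — endpoints in different components.
The 3rd edge added is C–J.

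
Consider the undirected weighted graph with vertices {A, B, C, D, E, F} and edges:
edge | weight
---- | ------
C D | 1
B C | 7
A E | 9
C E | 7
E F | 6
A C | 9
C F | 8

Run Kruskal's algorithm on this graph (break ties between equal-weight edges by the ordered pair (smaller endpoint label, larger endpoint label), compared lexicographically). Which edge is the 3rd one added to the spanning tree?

Kruskal: consider edges lightest-first.
C D (1): add. Components now {A} {B} {C,D} {E} {F}
E F (6): add. Components now {A} {B} {C,D} {E,F}
B C (7): add. Components now {A} {B,C,D} {E,F}
C E (7): add. Components now {A} {B,C,D,E,F}
C F (8): skip — C and F already connected.
A C (9): add. Components now {A,B,C,D,E,F}
The 3rd edge added is B C.

B-C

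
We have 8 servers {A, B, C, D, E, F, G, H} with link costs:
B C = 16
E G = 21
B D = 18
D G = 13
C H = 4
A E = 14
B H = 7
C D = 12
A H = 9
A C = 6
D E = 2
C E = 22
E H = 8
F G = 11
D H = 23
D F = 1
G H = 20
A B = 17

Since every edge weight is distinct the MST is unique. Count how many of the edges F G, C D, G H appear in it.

Kruskal's algorithm — process edges by increasing weight (ties by edge label):
D F (1): add — endpoints in different components.
D E (2): add — endpoints in different components.
C H (4): add — endpoints in different components.
A C (6): add — endpoints in different components.
B H (7): add — endpoints in different components.
E H (8): add — endpoints in different components.
A H (9): skip — A and H already connected.
F G (11): add — endpoints in different components.
MST edge set: {D F, D E, C H, A C, B H, E H, F G}.
Of the listed edges, {F G} are in the MST → 1.

1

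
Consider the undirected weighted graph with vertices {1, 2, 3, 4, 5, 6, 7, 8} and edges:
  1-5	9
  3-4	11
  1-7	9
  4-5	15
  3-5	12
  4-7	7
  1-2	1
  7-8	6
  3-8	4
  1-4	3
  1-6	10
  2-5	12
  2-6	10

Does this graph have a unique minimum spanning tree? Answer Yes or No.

Kruskal: consider edges lightest-first.
1-2 (1): add — endpoints in different components.
1-4 (3): add — endpoints in different components.
3-8 (4): add — endpoints in different components.
7-8 (6): add — endpoints in different components.
4-7 (7): add — endpoints in different components.
1-5 (9): add — endpoints in different components.
1-7 (9): skip — 1 and 7 already connected.
1-6 (10): add — endpoints in different components.
Non-tree edge 2-6 has weight 10, equal to the heaviest edge on its tree cycle — swapping gives another MST of the same weight. Not unique.

No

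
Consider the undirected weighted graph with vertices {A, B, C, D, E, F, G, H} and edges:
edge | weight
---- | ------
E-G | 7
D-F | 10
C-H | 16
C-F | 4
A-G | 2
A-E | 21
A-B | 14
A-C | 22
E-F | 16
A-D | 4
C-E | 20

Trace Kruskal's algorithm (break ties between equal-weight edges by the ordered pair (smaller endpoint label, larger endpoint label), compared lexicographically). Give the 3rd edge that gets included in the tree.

C-F

Sort edges by weight, then run Kruskal:
A-G (2): add — endpoints in different components.
A-D (4): add — endpoints in different components.
C-F (4): add — endpoints in different components.
E-G (7): add — endpoints in different components.
D-F (10): add — endpoints in different components.
A-B (14): add — endpoints in different components.
C-H (16): add — endpoints in different components.
The 3rd edge added is C-F.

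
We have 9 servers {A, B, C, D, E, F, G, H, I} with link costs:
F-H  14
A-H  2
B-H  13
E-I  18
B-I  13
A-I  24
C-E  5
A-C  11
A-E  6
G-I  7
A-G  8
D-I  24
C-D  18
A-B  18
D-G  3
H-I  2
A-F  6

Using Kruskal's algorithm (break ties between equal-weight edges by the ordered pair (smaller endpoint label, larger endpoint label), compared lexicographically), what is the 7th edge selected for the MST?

G-I

Kruskal: consider edges lightest-first.
A-H (2): add — endpoints in different components.
H-I (2): add — endpoints in different components.
D-G (3): add — endpoints in different components.
C-E (5): add — endpoints in different components.
A-E (6): add — endpoints in different components.
A-F (6): add — endpoints in different components.
G-I (7): add — endpoints in different components.
A-G (8): skip — A and G already connected.
A-C (11): skip — A and C already connected.
B-H (13): add — endpoints in different components.
The 7th edge added is G-I.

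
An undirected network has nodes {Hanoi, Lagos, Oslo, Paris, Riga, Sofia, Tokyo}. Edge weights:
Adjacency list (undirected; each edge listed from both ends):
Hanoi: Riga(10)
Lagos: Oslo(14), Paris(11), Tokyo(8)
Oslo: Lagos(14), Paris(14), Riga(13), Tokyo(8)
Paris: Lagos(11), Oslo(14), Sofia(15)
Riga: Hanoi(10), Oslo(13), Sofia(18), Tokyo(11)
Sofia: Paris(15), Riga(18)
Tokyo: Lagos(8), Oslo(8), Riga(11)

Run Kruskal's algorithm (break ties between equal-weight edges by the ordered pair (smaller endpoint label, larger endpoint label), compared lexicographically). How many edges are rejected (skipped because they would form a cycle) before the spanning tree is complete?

Kruskal's algorithm — process edges by increasing weight (ties by edge label):
Lagos-Tokyo (8): add. Components now {Hanoi} {Oslo} {Sofia} {Riga} {Lagos,Tokyo} {Paris}
Oslo-Tokyo (8): add. Components now {Hanoi} {Lagos,Oslo,Tokyo} {Sofia} {Riga} {Paris}
Hanoi-Riga (10): add. Components now {Hanoi,Riga} {Lagos,Oslo,Tokyo} {Sofia} {Paris}
Lagos-Paris (11): add. Components now {Hanoi,Riga} {Lagos,Oslo,Paris,Tokyo} {Sofia}
Riga-Tokyo (11): add. Components now {Hanoi,Lagos,Oslo,Paris,Riga,Tokyo} {Sofia}
Oslo-Riga (13): skip — Oslo and Riga already connected.
Lagos-Oslo (14): skip — Oslo and Lagos already connected.
Oslo-Paris (14): skip — Oslo and Paris already connected.
Paris-Sofia (15): add. Components now {Hanoi,Lagos,Oslo,Paris,Riga,Sofia,Tokyo}
Edges rejected before the tree was complete: 3.

3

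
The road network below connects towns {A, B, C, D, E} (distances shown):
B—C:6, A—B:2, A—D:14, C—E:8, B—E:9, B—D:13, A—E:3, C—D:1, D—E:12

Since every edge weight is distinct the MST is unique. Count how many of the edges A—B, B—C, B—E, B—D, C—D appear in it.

3

Kruskal: consider edges lightest-first.
C—D (1): add — endpoints in different components.
A—B (2): add — endpoints in different components.
A—E (3): add — endpoints in different components.
B—C (6): add — endpoints in different components.
MST edge set: {C—D, A—B, A—E, B—C}.
Of the listed edges, {A—B, B—C, C—D} are in the MST → 3.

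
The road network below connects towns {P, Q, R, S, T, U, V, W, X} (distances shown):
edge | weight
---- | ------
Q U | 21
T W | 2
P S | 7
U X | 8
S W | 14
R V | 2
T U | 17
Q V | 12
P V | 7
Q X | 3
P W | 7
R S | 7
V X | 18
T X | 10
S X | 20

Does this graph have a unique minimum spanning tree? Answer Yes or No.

Kruskal: consider edges lightest-first.
R V (2): add — endpoints in different components.
T W (2): add — endpoints in different components.
Q X (3): add — endpoints in different components.
P S (7): add — endpoints in different components.
P V (7): add — endpoints in different components.
P W (7): add — endpoints in different components.
R S (7): skip — S and R already connected.
U X (8): add — endpoints in different components.
T X (10): add — endpoints in different components.
Non-tree edge R S has weight 7, equal to the heaviest edge on its tree cycle — swapping gives another MST of the same weight. Not unique.

No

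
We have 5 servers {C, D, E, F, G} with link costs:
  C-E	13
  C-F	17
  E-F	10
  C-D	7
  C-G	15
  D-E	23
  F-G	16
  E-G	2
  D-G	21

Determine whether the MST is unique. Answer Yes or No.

Sort edges by weight, then run Kruskal:
E-G (2): add — endpoints in different components.
C-D (7): add — endpoints in different components.
E-F (10): add — endpoints in different components.
C-E (13): add — endpoints in different components.
Every non-tree edge has weight strictly greater than the heaviest edge on the tree path between its endpoints, so the MST is unique.

Yes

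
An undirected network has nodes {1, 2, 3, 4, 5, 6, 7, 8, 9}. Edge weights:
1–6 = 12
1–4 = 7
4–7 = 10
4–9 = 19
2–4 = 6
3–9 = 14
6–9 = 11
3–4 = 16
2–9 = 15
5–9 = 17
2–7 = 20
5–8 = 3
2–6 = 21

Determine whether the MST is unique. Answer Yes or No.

Kruskal: consider edges lightest-first.
5–8 (3): add — endpoints in different components.
2–4 (6): add — endpoints in different components.
1–4 (7): add — endpoints in different components.
4–7 (10): add — endpoints in different components.
6–9 (11): add — endpoints in different components.
1–6 (12): add — endpoints in different components.
3–9 (14): add — endpoints in different components.
2–9 (15): skip — 2 and 9 already connected.
3–4 (16): skip — 3 and 4 already connected.
5–9 (17): add — endpoints in different components.
Every non-tree edge has weight strictly greater than the heaviest edge on the tree path between its endpoints, so the MST is unique.

Yes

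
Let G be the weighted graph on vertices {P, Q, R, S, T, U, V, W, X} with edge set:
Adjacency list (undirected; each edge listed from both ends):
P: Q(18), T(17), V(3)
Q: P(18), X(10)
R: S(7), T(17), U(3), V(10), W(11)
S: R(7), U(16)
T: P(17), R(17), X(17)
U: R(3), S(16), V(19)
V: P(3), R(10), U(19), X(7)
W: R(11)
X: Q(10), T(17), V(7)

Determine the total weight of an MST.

68

Kruskal: consider edges lightest-first.
P-V (3): add — endpoints in different components.
R-U (3): add — endpoints in different components.
R-S (7): add — endpoints in different components.
V-X (7): add — endpoints in different components.
Q-X (10): add — endpoints in different components.
R-V (10): add — endpoints in different components.
R-W (11): add — endpoints in different components.
S-U (16): skip — U and S already connected.
P-T (17): add — endpoints in different components.
MST edges: P-V, R-U, R-S, V-X, Q-X, R-V, R-W, P-T; total weight 3+3+7+7+10+10+11+17 = 68.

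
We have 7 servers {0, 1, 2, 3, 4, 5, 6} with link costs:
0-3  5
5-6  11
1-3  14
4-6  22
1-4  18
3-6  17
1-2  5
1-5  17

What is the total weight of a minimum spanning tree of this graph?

Prim's algorithm from 1:
Step 1: cheapest edge leaving the tree is 1-2 (5); add 2.
Step 2: cheapest edge leaving the tree is 1-3 (14); add 3.
Step 3: cheapest edge leaving the tree is 0-3 (5); add 0.
Step 4: cheapest edge leaving the tree is 1-5 (17); add 5.
Step 5: cheapest edge leaving the tree is 5-6 (11); add 6.
Step 6: cheapest edge leaving the tree is 1-4 (18); add 4.
MST edges: 1-2, 1-3, 0-3, 1-5, 5-6, 1-4; total weight 5+14+5+17+11+18 = 70.

70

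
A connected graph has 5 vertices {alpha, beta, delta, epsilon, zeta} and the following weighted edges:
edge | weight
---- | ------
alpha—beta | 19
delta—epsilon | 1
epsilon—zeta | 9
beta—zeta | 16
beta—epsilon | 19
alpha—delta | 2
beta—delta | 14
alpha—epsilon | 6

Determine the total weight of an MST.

Prim, starting at epsilon.
Step 1: frontier [delta—epsilon 1, alpha—epsilon 6, epsilon—zeta 9, beta—epsilon 19] → take delta—epsilon (1); add delta.
Step 2: frontier [alpha—delta 2, beta—delta 14, alpha—epsilon 6, epsilon—zeta 9, beta—epsilon 19] → take alpha—delta (2); add alpha.
Step 3: frontier [alpha—beta 19, beta—delta 14, epsilon—zeta 9, beta—epsilon 19] → take epsilon—zeta (9); add zeta.
Step 4: frontier [alpha—beta 19, beta—delta 14, beta—epsilon 19, beta—zeta 16] → take beta—delta (14); add beta.
MST edges: delta—epsilon, alpha—delta, epsilon—zeta, beta—delta; total weight 1+2+9+14 = 26.

26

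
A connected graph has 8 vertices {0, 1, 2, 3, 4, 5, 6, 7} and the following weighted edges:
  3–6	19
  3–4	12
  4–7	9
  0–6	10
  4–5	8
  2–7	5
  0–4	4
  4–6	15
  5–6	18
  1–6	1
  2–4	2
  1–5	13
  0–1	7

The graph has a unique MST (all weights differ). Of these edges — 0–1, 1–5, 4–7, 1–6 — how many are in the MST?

Sort edges by weight, then run Kruskal:
1–6 (1): add — endpoints in different components.
2–4 (2): add — endpoints in different components.
0–4 (4): add — endpoints in different components.
2–7 (5): add — endpoints in different components.
0–1 (7): add — endpoints in different components.
4–5 (8): add — endpoints in different components.
4–7 (9): skip — 4 and 7 already connected.
0–6 (10): skip — 0 and 6 already connected.
3–4 (12): add — endpoints in different components.
MST edge set: {1–6, 2–4, 0–4, 2–7, 0–1, 4–5, 3–4}.
Of the listed edges, {0–1, 1–6} are in the MST → 2.

2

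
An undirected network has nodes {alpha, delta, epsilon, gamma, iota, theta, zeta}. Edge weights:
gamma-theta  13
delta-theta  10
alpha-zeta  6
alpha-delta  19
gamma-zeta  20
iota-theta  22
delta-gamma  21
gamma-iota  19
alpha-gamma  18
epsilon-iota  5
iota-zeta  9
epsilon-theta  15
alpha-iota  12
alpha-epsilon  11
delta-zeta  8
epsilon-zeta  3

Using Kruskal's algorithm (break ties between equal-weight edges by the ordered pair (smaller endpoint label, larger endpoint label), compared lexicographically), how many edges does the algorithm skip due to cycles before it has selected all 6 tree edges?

3

Kruskal: consider edges lightest-first.
epsilon-zeta (3): add — endpoints in different components.
epsilon-iota (5): add — endpoints in different components.
alpha-zeta (6): add — endpoints in different components.
delta-zeta (8): add — endpoints in different components.
iota-zeta (9): skip — zeta and iota already connected.
delta-theta (10): add — endpoints in different components.
alpha-epsilon (11): skip — alpha and epsilon already connected.
alpha-iota (12): skip — alpha and iota already connected.
gamma-theta (13): add — endpoints in different components.
Edges rejected before the tree was complete: 3.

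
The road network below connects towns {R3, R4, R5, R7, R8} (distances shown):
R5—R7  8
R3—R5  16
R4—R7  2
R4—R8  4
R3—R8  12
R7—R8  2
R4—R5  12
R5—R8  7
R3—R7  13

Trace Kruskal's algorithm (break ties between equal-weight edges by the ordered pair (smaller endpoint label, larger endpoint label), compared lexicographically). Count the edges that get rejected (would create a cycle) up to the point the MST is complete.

2

Sort edges by weight, then run Kruskal:
R4—R7 (2): add. Components now {R8} {R4,R7} {R3} {R5}
R7—R8 (2): add. Components now {R4,R7,R8} {R3} {R5}
R4—R8 (4): skip — R8 and R4 already connected.
R5—R8 (7): add. Components now {R4,R5,R7,R8} {R3}
R5—R7 (8): skip — R7 and R5 already connected.
R3—R8 (12): add. Components now {R3,R4,R5,R7,R8}
Edges rejected before the tree was complete: 2.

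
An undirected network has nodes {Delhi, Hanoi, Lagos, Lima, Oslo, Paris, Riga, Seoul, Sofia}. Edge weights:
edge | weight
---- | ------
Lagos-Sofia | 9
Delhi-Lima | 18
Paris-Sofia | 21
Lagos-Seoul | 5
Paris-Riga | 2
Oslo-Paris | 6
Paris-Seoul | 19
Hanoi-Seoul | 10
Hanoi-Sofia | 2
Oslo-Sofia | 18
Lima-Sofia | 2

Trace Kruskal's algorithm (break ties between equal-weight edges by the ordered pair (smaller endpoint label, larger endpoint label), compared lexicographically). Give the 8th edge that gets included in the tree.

Oslo-Sofia

Kruskal's algorithm — process edges by increasing weight (ties by edge label):
Hanoi-Sofia (2): add — endpoints in different components.
Lima-Sofia (2): add — endpoints in different components.
Paris-Riga (2): add — endpoints in different components.
Lagos-Seoul (5): add — endpoints in different components.
Oslo-Paris (6): add — endpoints in different components.
Lagos-Sofia (9): add — endpoints in different components.
Hanoi-Seoul (10): skip — Hanoi and Seoul already connected.
Delhi-Lima (18): add — endpoints in different components.
Oslo-Sofia (18): add — endpoints in different components.
The 8th edge added is Oslo-Sofia.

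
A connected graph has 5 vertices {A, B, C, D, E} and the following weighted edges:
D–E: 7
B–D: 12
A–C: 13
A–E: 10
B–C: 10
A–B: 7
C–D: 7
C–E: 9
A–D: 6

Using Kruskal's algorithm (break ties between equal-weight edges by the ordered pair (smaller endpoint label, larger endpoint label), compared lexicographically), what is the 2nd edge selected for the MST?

Kruskal's algorithm — process edges by increasing weight (ties by edge label):
A–D (6): add — endpoints in different components.
A–B (7): add — endpoints in different components.
C–D (7): add — endpoints in different components.
D–E (7): add — endpoints in different components.
The 2nd edge added is A–B.

A-B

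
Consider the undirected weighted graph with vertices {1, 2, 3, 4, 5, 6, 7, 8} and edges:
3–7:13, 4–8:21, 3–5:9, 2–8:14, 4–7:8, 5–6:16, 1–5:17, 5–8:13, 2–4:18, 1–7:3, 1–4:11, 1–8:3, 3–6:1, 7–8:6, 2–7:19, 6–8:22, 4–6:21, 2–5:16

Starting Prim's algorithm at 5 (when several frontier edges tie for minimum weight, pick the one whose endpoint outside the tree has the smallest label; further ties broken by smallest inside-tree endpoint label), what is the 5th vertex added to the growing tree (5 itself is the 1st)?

Prim's algorithm from 5:
Step 1: cheapest edge leaving the tree is 3–5 (9); add 3.
Step 2: cheapest edge leaving the tree is 3–6 (1); add 6.
Step 3: cheapest edge leaving the tree is 3–7 (13); add 7.
Step 4: cheapest edge leaving the tree is 1–7 (3); add 1.
Step 5: cheapest edge leaving the tree is 1–8 (3); add 8.
Step 6: cheapest edge leaving the tree is 4–7 (8); add 4.
Step 7: cheapest edge leaving the tree is 2–8 (14); add 2.
Vertex order: 5, 3, 6, 7, 1, 8, 4, 2. The 5th vertex is 1.

1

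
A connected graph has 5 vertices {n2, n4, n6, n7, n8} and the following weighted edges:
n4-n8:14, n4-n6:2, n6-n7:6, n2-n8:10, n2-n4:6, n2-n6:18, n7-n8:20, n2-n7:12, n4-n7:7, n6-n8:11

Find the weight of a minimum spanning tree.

24

Kruskal's algorithm — process edges by increasing weight (ties by edge label):
n4-n6 (2): add. Components now {n4,n6} {n7} {n8} {n2}
n2-n4 (6): add. Components now {n2,n4,n6} {n7} {n8}
n6-n7 (6): add. Components now {n2,n4,n6,n7} {n8}
n4-n7 (7): skip — n4 and n7 already connected.
n2-n8 (10): add. Components now {n2,n4,n6,n7,n8}
MST edges: n4-n6, n2-n4, n6-n7, n2-n8; total weight 2+6+6+10 = 24.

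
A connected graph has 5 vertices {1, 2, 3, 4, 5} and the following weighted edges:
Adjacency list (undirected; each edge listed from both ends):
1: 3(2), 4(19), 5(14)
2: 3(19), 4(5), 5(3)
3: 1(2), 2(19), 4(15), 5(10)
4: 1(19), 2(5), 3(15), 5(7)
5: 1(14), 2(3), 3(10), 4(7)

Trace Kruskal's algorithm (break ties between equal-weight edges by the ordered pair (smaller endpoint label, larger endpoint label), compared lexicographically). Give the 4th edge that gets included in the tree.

3-5

Sort edges by weight, then run Kruskal:
1—3 (2): add. Components now {1,3} {2} {4} {5}
2—5 (3): add. Components now {1,3} {2,5} {4}
2—4 (5): add. Components now {1,3} {2,4,5}
4—5 (7): skip — 4 and 5 already connected.
3—5 (10): add. Components now {1,2,3,4,5}
The 4th edge added is 3—5.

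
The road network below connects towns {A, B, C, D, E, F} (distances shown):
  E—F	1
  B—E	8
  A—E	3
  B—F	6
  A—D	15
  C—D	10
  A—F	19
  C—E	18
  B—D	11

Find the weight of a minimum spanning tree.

Kruskal's algorithm — process edges by increasing weight (ties by edge label):
E—F (1): add. Components now {A} {B} {C} {D} {E,F}
A—E (3): add. Components now {A,E,F} {B} {C} {D}
B—F (6): add. Components now {A,B,E,F} {C} {D}
B—E (8): skip — B and E already connected.
C—D (10): add. Components now {A,B,E,F} {C,D}
B—D (11): add. Components now {A,B,C,D,E,F}
MST edges: E—F, A—E, B—F, C—D, B—D; total weight 1+3+6+10+11 = 31.

31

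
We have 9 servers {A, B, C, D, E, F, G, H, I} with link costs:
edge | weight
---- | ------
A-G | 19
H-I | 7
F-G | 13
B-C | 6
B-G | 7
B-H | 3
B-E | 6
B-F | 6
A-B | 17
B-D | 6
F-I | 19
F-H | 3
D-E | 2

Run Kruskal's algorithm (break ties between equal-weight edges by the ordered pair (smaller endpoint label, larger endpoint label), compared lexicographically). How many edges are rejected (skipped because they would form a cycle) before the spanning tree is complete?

3

Kruskal's algorithm — process edges by increasing weight (ties by edge label):
D-E (2): add — endpoints in different components.
B-H (3): add — endpoints in different components.
F-H (3): add — endpoints in different components.
B-C (6): add — endpoints in different components.
B-D (6): add — endpoints in different components.
B-E (6): skip — B and E already connected.
B-F (6): skip — B and F already connected.
B-G (7): add — endpoints in different components.
H-I (7): add — endpoints in different components.
F-G (13): skip — F and G already connected.
A-B (17): add — endpoints in different components.
Edges rejected before the tree was complete: 3.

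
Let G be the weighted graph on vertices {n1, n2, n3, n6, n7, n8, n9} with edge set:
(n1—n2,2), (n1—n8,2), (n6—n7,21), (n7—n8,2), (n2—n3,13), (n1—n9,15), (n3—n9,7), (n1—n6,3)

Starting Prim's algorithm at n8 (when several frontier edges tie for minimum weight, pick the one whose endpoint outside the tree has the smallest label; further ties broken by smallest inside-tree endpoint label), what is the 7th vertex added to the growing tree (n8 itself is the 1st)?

Prim, starting at n8.
Step 1: cheapest edge leaving the tree is n1—n8 (2); add n1.
Step 2: cheapest edge leaving the tree is n1—n2 (2); add n2.
Step 3: cheapest edge leaving the tree is n7—n8 (2); add n7.
Step 4: cheapest edge leaving the tree is n1—n6 (3); add n6.
Step 5: cheapest edge leaving the tree is n2—n3 (13); add n3.
Step 6: cheapest edge leaving the tree is n3—n9 (7); add n9.
Vertex order: n8, n1, n2, n7, n6, n3, n9. The 7th vertex is n9.

n9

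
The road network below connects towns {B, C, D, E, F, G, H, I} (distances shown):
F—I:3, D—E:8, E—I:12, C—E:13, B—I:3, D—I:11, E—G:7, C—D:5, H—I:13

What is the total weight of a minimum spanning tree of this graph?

Prim's algorithm from I:
Step 1: cheapest edge leaving the tree is B—I (3); add B.
Step 2: cheapest edge leaving the tree is F—I (3); add F.
Step 3: cheapest edge leaving the tree is D—I (11); add D.
Step 4: cheapest edge leaving the tree is C—D (5); add C.
Step 5: cheapest edge leaving the tree is D—E (8); add E.
Step 6: cheapest edge leaving the tree is E—G (7); add G.
Step 7: cheapest edge leaving the tree is H—I (13); add H.
MST edges: B—I, F—I, D—I, C—D, D—E, E—G, H—I; total weight 3+3+11+5+8+7+13 = 50.

50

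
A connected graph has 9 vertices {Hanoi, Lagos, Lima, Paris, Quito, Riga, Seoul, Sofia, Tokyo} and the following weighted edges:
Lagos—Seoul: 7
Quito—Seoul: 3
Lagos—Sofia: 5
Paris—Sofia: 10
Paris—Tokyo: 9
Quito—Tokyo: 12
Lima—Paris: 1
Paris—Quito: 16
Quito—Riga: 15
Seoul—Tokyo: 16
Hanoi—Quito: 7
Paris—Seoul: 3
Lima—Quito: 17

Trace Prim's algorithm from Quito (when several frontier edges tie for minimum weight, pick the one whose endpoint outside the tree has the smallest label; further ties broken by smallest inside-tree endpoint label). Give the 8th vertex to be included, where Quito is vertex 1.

Grow the tree from Quito using Prim:
Step 1: cheapest edge leaving the tree is Quito—Seoul (3); add Seoul.
Step 2: cheapest edge leaving the tree is Paris—Seoul (3); add Paris.
Step 3: cheapest edge leaving the tree is Lima—Paris (1); add Lima.
Step 4: cheapest edge leaving the tree is Hanoi—Quito (7); add Hanoi.
Step 5: cheapest edge leaving the tree is Lagos—Seoul (7); add Lagos.
Step 6: cheapest edge leaving the tree is Lagos—Sofia (5); add Sofia.
Step 7: cheapest edge leaving the tree is Paris—Tokyo (9); add Tokyo.
Step 8: cheapest edge leaving the tree is Quito—Riga (15); add Riga.
Vertex order: Quito, Seoul, Paris, Lima, Hanoi, Lagos, Sofia, Tokyo, Riga. The 8th vertex is Tokyo.

Tokyo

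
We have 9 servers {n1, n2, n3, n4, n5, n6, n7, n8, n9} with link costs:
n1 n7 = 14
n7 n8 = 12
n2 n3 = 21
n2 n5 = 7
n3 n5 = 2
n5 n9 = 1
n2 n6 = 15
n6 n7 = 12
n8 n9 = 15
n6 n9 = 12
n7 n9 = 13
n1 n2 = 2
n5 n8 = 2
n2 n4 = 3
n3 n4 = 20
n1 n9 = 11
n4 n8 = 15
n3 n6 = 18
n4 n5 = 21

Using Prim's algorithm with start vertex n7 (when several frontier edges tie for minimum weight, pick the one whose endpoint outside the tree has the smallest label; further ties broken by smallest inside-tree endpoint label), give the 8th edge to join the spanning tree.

n2-n4

Prim's algorithm from n7:
Step 1: cheapest edge leaving the tree is n6 n7 (12); add n6.
Step 2: cheapest edge leaving the tree is n7 n8 (12); add n8.
Step 3: cheapest edge leaving the tree is n5 n8 (2); add n5.
Step 4: cheapest edge leaving the tree is n5 n9 (1); add n9.
Step 5: cheapest edge leaving the tree is n3 n5 (2); add n3.
Step 6: cheapest edge leaving the tree is n2 n5 (7); add n2.
Step 7: cheapest edge leaving the tree is n1 n2 (2); add n1.
Step 8: cheapest edge leaving the tree is n2 n4 (3); add n4.
The 8th edge added is n2 n4.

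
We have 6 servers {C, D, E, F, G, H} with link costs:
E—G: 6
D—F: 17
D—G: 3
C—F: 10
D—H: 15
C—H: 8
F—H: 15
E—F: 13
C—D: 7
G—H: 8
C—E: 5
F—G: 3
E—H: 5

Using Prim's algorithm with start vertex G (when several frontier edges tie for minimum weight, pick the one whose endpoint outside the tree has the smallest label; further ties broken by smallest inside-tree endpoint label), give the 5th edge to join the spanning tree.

Grow the tree from G using Prim:
Step 1: cheapest edge leaving the tree is D—G (3); add D.
Step 2: cheapest edge leaving the tree is F—G (3); add F.
Step 3: cheapest edge leaving the tree is E—G (6); add E.
Step 4: cheapest edge leaving the tree is C—E (5); add C.
Step 5: cheapest edge leaving the tree is E—H (5); add H.
The 5th edge added is E—H.

E-H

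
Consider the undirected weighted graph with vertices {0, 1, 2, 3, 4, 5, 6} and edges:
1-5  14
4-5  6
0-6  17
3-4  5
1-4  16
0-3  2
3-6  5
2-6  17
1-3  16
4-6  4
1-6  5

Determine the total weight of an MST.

39

Kruskal: consider edges lightest-first.
0-3 (2): add. Components now {0,3} {1} {2} {4} {5} {6}
4-6 (4): add. Components now {0,3} {1} {2} {4,6} {5}
1-6 (5): add. Components now {0,3} {1,4,6} {2} {5}
3-4 (5): add. Components now {0,1,3,4,6} {2} {5}
3-6 (5): skip — 3 and 6 already connected.
4-5 (6): add. Components now {0,1,3,4,5,6} {2}
1-5 (14): skip — 1 and 5 already connected.
1-3 (16): skip — 1 and 3 already connected.
1-4 (16): skip — 1 and 4 already connected.
0-6 (17): skip — 0 and 6 already connected.
2-6 (17): add. Components now {0,1,2,3,4,5,6}
MST edges: 0-3, 4-6, 1-6, 3-4, 4-5, 2-6; total weight 2+4+5+5+6+17 = 39.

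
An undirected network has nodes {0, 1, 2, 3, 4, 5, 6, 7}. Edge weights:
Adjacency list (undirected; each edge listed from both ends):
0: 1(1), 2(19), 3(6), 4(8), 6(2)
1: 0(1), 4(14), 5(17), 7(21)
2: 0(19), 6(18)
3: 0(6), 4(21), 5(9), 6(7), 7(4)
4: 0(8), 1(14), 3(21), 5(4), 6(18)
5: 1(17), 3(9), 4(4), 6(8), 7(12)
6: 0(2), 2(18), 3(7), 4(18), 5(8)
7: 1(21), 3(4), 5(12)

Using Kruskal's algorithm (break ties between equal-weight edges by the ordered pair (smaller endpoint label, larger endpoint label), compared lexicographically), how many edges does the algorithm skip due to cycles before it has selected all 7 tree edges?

6

Kruskal's algorithm — process edges by increasing weight (ties by edge label):
0 1 (1): add — endpoints in different components.
0 6 (2): add — endpoints in different components.
3 7 (4): add — endpoints in different components.
4 5 (4): add — endpoints in different components.
0 3 (6): add — endpoints in different components.
3 6 (7): skip — 3 and 6 already connected.
0 4 (8): add — endpoints in different components.
5 6 (8): skip — 5 and 6 already connected.
3 5 (9): skip — 3 and 5 already connected.
5 7 (12): skip — 5 and 7 already connected.
1 4 (14): skip — 1 and 4 already connected.
1 5 (17): skip — 1 and 5 already connected.
2 6 (18): add — endpoints in different components.
Edges rejected before the tree was complete: 6.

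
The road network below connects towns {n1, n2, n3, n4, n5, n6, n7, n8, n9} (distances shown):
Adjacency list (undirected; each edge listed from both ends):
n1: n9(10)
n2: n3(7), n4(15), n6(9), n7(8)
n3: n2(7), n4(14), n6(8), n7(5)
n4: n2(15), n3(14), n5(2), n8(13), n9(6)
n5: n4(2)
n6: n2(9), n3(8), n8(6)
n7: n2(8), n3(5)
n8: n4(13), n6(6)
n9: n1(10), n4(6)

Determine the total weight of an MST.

57

Prim, starting at n1.
Step 1: cheapest edge leaving the tree is n1–n9 (10); add n9.
Step 2: cheapest edge leaving the tree is n4–n9 (6); add n4.
Step 3: cheapest edge leaving the tree is n4–n5 (2); add n5.
Step 4: cheapest edge leaving the tree is n4–n8 (13); add n8.
Step 5: cheapest edge leaving the tree is n6–n8 (6); add n6.
Step 6: cheapest edge leaving the tree is n3–n6 (8); add n3.
Step 7: cheapest edge leaving the tree is n3–n7 (5); add n7.
Step 8: cheapest edge leaving the tree is n2–n3 (7); add n2.
MST edges: n1–n9, n4–n9, n4–n5, n4–n8, n6–n8, n3–n6, n3–n7, n2–n3; total weight 10+6+2+13+6+8+5+7 = 57.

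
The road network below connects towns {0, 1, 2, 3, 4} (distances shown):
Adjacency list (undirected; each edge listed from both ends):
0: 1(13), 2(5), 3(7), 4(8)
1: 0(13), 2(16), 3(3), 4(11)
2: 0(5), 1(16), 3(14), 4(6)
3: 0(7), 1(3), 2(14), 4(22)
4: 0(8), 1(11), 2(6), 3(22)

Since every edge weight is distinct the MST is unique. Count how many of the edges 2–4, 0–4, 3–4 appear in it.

1

Sort edges by weight, then run Kruskal:
1–3 (3): add. Components now {0} {1,3} {2} {4}
0–2 (5): add. Components now {0,2} {1,3} {4}
2–4 (6): add. Components now {0,2,4} {1,3}
0–3 (7): add. Components now {0,1,2,3,4}
MST edge set: {1–3, 0–2, 2–4, 0–3}.
Of the listed edges, {2–4} are in the MST → 1.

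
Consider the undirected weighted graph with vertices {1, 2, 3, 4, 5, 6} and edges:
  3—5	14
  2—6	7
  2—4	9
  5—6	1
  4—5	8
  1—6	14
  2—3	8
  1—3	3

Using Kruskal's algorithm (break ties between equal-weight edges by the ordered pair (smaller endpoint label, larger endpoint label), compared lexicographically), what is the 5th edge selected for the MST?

Kruskal: consider edges lightest-first.
5—6 (1): add — endpoints in different components.
1—3 (3): add — endpoints in different components.
2—6 (7): add — endpoints in different components.
2—3 (8): add — endpoints in different components.
4—5 (8): add — endpoints in different components.
The 5th edge added is 4—5.

4-5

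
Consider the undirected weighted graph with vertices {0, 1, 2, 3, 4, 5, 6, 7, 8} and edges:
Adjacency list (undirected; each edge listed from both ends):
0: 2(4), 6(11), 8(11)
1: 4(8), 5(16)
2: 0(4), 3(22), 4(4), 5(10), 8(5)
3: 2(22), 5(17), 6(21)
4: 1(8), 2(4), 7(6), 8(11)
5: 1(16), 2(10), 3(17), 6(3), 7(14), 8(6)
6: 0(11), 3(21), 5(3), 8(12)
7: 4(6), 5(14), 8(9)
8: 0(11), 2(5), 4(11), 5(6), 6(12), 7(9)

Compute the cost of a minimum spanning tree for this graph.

53

Prim's algorithm from 2:
Step 1: cheapest edge leaving the tree is 0–2 (4); add 0.
Step 2: cheapest edge leaving the tree is 2–4 (4); add 4.
Step 3: cheapest edge leaving the tree is 2–8 (5); add 8.
Step 4: cheapest edge leaving the tree is 5–8 (6); add 5.
Step 5: cheapest edge leaving the tree is 5–6 (3); add 6.
Step 6: cheapest edge leaving the tree is 4–7 (6); add 7.
Step 7: cheapest edge leaving the tree is 1–4 (8); add 1.
Step 8: cheapest edge leaving the tree is 3–5 (17); add 3.
MST edges: 0–2, 2–4, 2–8, 5–8, 5–6, 4–7, 1–4, 3–5; total weight 4+4+5+6+3+6+8+17 = 53.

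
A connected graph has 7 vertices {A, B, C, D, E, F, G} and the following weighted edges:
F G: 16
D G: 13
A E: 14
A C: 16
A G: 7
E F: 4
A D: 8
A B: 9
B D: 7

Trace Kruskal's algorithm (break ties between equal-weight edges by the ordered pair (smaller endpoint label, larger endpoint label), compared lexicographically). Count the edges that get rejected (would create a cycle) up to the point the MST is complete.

Kruskal: consider edges lightest-first.
E F (4): add. Components now {A} {B} {C} {D} {E,F} {G}
A G (7): add. Components now {A,G} {B} {C} {D} {E,F}
B D (7): add. Components now {A,G} {B,D} {C} {E,F}
A D (8): add. Components now {A,B,D,G} {C} {E,F}
A B (9): skip — A and B already connected.
D G (13): skip — D and G already connected.
A E (14): add. Components now {A,B,D,E,F,G} {C}
A C (16): add. Components now {A,B,C,D,E,F,G}
Edges rejected before the tree was complete: 2.

2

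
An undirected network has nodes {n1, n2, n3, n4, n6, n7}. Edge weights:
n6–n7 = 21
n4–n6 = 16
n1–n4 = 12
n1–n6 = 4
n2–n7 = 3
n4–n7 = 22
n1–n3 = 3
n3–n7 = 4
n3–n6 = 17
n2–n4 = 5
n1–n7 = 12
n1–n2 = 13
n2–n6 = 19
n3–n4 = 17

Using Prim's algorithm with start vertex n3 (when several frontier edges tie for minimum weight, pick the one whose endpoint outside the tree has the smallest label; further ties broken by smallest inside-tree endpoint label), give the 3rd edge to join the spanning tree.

Prim, starting at n3.
Step 1: frontier [n1–n3 3, n3–n7 4, n3–n4 17, n3–n6 17] → take n1–n3 (3); add n1.
Step 2: frontier [n1–n6 4, n1–n4 12, n1–n7 12, n1–n2 13, n3–n7 4, n3–n4 17, n3–n6 17] → take n1–n6 (4); add n6.
Step 3: frontier [n1–n4 12, n1–n7 12, n1–n2 13, n3–n7 4, n3–n4 17, n4–n6 16, n2–n6 19, n6–n7 21] → take n3–n7 (4); add n7.
Step 4: frontier [n1–n4 12, n1–n2 13, n3–n4 17, n4–n6 16, n2–n6 19, n2–n7 3, n4–n7 22] → take n2–n7 (3); add n2.
Step 5: frontier [n1–n4 12, n2–n4 5, n3–n4 17, n4–n6 16, n4–n7 22] → take n2–n4 (5); add n4.
The 3rd edge added is n3–n7.

n3-n7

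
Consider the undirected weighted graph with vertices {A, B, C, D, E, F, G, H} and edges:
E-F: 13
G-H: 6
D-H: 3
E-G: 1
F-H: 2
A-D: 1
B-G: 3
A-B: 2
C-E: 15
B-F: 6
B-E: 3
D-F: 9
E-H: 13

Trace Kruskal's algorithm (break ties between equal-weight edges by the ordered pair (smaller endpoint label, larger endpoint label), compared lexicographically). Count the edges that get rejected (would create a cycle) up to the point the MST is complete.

Sort edges by weight, then run Kruskal:
A-D (1): add — endpoints in different components.
E-G (1): add — endpoints in different components.
A-B (2): add — endpoints in different components.
F-H (2): add — endpoints in different components.
B-E (3): add — endpoints in different components.
B-G (3): skip — B and G already connected.
D-H (3): add — endpoints in different components.
B-F (6): skip — B and F already connected.
G-H (6): skip — G and H already connected.
D-F (9): skip — D and F already connected.
E-F (13): skip — E and F already connected.
E-H (13): skip — E and H already connected.
C-E (15): add — endpoints in different components.
Edges rejected before the tree was complete: 6.

6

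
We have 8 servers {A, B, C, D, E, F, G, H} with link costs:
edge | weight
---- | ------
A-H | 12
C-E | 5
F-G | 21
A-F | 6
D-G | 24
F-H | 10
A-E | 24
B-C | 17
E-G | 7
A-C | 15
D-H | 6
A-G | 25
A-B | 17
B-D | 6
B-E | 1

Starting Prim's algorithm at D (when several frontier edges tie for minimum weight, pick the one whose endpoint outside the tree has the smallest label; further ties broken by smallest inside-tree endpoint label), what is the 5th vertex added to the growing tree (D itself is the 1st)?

Prim, starting at D.
Step 1: cheapest edge leaving the tree is B-D (6); add B.
Step 2: cheapest edge leaving the tree is B-E (1); add E.
Step 3: cheapest edge leaving the tree is C-E (5); add C.
Step 4: cheapest edge leaving the tree is D-H (6); add H.
Step 5: cheapest edge leaving the tree is E-G (7); add G.
Step 6: cheapest edge leaving the tree is F-H (10); add F.
Step 7: cheapest edge leaving the tree is A-F (6); add A.
Vertex order: D, B, E, C, H, G, F, A. The 5th vertex is H.

H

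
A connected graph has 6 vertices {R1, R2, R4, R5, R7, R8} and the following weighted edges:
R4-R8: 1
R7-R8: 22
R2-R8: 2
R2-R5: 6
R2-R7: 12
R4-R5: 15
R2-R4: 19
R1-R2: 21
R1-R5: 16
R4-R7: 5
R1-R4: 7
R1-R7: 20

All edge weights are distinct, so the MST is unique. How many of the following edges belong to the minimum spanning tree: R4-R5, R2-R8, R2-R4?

Kruskal: consider edges lightest-first.
R4-R8 (1): add. Components now {R7} {R1} {R2} {R4,R8} {R5}
R2-R8 (2): add. Components now {R7} {R1} {R2,R4,R8} {R5}
R4-R7 (5): add. Components now {R2,R4,R7,R8} {R1} {R5}
R2-R5 (6): add. Components now {R2,R4,R5,R7,R8} {R1}
R1-R4 (7): add. Components now {R1,R2,R4,R5,R7,R8}
MST edge set: {R4-R8, R2-R8, R4-R7, R2-R5, R1-R4}.
Of the listed edges, {R2-R8} are in the MST → 1.

1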